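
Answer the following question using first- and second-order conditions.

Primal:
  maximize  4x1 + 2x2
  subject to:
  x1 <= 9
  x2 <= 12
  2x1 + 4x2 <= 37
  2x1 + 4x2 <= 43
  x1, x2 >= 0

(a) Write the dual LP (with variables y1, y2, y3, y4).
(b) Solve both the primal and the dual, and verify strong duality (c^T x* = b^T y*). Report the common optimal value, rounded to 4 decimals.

The standard primal-dual pair for 'max c^T x s.t. A x <= b, x >= 0' is:
  Dual:  min b^T y  s.t.  A^T y >= c,  y >= 0.

So the dual LP is:
  minimize  9y1 + 12y2 + 37y3 + 43y4
  subject to:
    y1 + 2y3 + 2y4 >= 4
    y2 + 4y3 + 4y4 >= 2
    y1, y2, y3, y4 >= 0

Solving the primal: x* = (9, 4.75).
  primal value c^T x* = 45.5.
Solving the dual: y* = (3, 0, 0.5, 0).
  dual value b^T y* = 45.5.
Strong duality: c^T x* = b^T y*. Confirmed.

45.5


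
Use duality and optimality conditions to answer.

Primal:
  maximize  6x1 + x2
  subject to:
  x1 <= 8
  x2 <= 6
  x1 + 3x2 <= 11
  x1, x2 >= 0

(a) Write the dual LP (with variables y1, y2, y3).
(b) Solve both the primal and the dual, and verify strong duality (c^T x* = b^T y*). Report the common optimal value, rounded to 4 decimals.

The standard primal-dual pair for 'max c^T x s.t. A x <= b, x >= 0' is:
  Dual:  min b^T y  s.t.  A^T y >= c,  y >= 0.

So the dual LP is:
  minimize  8y1 + 6y2 + 11y3
  subject to:
    y1 + y3 >= 6
    y2 + 3y3 >= 1
    y1, y2, y3 >= 0

Solving the primal: x* = (8, 1).
  primal value c^T x* = 49.
Solving the dual: y* = (5.6667, 0, 0.3333).
  dual value b^T y* = 49.
Strong duality: c^T x* = b^T y*. Confirmed.

49


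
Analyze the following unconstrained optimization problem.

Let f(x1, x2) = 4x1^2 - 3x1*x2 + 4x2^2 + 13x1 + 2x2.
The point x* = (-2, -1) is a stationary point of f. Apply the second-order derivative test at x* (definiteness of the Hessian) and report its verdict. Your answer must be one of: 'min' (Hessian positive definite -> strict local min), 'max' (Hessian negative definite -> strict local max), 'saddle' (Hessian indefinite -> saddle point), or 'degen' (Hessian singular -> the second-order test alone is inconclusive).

Compute the Hessian H = grad^2 f:
  H = [[8, -3], [-3, 8]]
Verify stationarity: grad f(x*) = H x* + g = (0, 0).
Eigenvalues of H: 5, 11.
Both eigenvalues > 0, so H is positive definite -> x* is a strict local min.

min


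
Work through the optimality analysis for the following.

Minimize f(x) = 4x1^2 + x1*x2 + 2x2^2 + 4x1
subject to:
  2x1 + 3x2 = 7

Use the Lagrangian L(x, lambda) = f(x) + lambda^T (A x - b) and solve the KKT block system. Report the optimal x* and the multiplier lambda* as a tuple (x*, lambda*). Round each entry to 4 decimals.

Form the Lagrangian:
  L(x, lambda) = (1/2) x^T Q x + c^T x + lambda^T (A x - b)
Stationarity (grad_x L = 0): Q x + c + A^T lambda = 0.
Primal feasibility: A x = b.

This gives the KKT block system:
  [ Q   A^T ] [ x     ]   [-c ]
  [ A    0  ] [ lambda ] = [ b ]

Solving the linear system:
  x*      = (-0.0132, 2.3421)
  lambda* = (-3.1184)
  f(x*)   = 10.8882

x* = (-0.0132, 2.3421), lambda* = (-3.1184)


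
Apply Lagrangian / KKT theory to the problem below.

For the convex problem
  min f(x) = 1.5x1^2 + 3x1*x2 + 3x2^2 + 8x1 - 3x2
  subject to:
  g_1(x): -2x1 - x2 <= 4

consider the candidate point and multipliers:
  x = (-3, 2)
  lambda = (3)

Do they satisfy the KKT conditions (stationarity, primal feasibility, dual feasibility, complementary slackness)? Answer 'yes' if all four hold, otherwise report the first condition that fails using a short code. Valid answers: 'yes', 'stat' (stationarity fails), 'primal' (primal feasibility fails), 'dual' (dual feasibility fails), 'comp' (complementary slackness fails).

Gradient of f: grad f(x) = Q x + c = (5, 0)
Constraint values g_i(x) = a_i^T x - b_i:
  g_1((-3, 2)) = 0
Stationarity residual: grad f(x) + sum_i lambda_i a_i = (-1, -3)
  -> stationarity FAILS
Primal feasibility (all g_i <= 0): OK
Dual feasibility (all lambda_i >= 0): OK
Complementary slackness (lambda_i * g_i(x) = 0 for all i): OK

Verdict: the first failing condition is stationarity -> stat.

stat


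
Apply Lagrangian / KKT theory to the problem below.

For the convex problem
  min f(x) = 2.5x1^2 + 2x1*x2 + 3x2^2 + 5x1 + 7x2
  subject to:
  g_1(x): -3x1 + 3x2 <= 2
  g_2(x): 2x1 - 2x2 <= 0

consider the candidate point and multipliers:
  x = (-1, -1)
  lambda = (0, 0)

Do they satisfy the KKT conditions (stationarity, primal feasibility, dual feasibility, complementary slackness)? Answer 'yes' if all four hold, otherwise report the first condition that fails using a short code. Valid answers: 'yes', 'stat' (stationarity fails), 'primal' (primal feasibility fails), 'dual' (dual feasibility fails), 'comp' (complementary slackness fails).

Gradient of f: grad f(x) = Q x + c = (-2, -1)
Constraint values g_i(x) = a_i^T x - b_i:
  g_1((-1, -1)) = -2
  g_2((-1, -1)) = 0
Stationarity residual: grad f(x) + sum_i lambda_i a_i = (-2, -1)
  -> stationarity FAILS
Primal feasibility (all g_i <= 0): OK
Dual feasibility (all lambda_i >= 0): OK
Complementary slackness (lambda_i * g_i(x) = 0 for all i): OK

Verdict: the first failing condition is stationarity -> stat.

stat


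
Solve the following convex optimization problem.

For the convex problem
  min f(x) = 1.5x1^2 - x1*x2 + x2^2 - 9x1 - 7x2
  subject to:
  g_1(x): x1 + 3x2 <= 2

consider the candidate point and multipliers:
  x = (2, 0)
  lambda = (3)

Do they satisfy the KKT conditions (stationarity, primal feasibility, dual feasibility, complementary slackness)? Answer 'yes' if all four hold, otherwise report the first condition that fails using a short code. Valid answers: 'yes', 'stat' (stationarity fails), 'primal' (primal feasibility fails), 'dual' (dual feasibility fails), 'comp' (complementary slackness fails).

Gradient of f: grad f(x) = Q x + c = (-3, -9)
Constraint values g_i(x) = a_i^T x - b_i:
  g_1((2, 0)) = 0
Stationarity residual: grad f(x) + sum_i lambda_i a_i = (0, 0)
  -> stationarity OK
Primal feasibility (all g_i <= 0): OK
Dual feasibility (all lambda_i >= 0): OK
Complementary slackness (lambda_i * g_i(x) = 0 for all i): OK

Verdict: yes, KKT holds.

yes


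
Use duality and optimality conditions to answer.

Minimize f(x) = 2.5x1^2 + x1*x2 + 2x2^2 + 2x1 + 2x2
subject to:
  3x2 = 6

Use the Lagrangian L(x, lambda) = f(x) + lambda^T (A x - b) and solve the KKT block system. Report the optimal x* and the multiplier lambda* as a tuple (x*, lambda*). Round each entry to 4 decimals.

Form the Lagrangian:
  L(x, lambda) = (1/2) x^T Q x + c^T x + lambda^T (A x - b)
Stationarity (grad_x L = 0): Q x + c + A^T lambda = 0.
Primal feasibility: A x = b.

This gives the KKT block system:
  [ Q   A^T ] [ x     ]   [-c ]
  [ A    0  ] [ lambda ] = [ b ]

Solving the linear system:
  x*      = (-0.8, 2)
  lambda* = (-3.0667)
  f(x*)   = 10.4

x* = (-0.8, 2), lambda* = (-3.0667)


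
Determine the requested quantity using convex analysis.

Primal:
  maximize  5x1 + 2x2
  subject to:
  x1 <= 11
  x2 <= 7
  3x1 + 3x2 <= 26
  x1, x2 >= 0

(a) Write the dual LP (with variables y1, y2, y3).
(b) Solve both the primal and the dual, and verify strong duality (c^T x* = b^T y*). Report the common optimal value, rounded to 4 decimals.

The standard primal-dual pair for 'max c^T x s.t. A x <= b, x >= 0' is:
  Dual:  min b^T y  s.t.  A^T y >= c,  y >= 0.

So the dual LP is:
  minimize  11y1 + 7y2 + 26y3
  subject to:
    y1 + 3y3 >= 5
    y2 + 3y3 >= 2
    y1, y2, y3 >= 0

Solving the primal: x* = (8.6667, 0).
  primal value c^T x* = 43.3333.
Solving the dual: y* = (0, 0, 1.6667).
  dual value b^T y* = 43.3333.
Strong duality: c^T x* = b^T y*. Confirmed.

43.3333


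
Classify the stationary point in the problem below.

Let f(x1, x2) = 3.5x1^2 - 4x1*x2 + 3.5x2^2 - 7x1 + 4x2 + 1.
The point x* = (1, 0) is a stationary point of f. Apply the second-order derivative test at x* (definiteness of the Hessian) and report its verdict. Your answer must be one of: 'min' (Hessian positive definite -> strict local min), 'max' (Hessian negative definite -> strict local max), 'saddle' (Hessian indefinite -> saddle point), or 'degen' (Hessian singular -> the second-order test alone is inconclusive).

Compute the Hessian H = grad^2 f:
  H = [[7, -4], [-4, 7]]
Verify stationarity: grad f(x*) = H x* + g = (0, 0).
Eigenvalues of H: 3, 11.
Both eigenvalues > 0, so H is positive definite -> x* is a strict local min.

min


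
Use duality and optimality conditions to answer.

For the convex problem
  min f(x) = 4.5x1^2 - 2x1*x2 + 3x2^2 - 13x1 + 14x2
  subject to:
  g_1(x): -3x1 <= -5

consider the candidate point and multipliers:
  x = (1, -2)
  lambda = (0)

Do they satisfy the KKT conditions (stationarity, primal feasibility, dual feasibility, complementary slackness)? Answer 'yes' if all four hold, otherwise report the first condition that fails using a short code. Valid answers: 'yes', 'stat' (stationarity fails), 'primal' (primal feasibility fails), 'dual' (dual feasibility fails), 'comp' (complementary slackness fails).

Gradient of f: grad f(x) = Q x + c = (0, 0)
Constraint values g_i(x) = a_i^T x - b_i:
  g_1((1, -2)) = 2
Stationarity residual: grad f(x) + sum_i lambda_i a_i = (0, 0)
  -> stationarity OK
Primal feasibility (all g_i <= 0): FAILS
Dual feasibility (all lambda_i >= 0): OK
Complementary slackness (lambda_i * g_i(x) = 0 for all i): OK

Verdict: the first failing condition is primal_feasibility -> primal.

primal


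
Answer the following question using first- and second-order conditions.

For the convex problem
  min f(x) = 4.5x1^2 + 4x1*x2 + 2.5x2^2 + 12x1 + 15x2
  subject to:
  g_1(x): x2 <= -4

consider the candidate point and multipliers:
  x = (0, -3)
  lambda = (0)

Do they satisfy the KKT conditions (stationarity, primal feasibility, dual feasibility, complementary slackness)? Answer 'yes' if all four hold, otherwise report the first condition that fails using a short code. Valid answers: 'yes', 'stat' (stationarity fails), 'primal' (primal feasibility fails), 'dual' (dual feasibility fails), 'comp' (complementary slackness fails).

Gradient of f: grad f(x) = Q x + c = (0, 0)
Constraint values g_i(x) = a_i^T x - b_i:
  g_1((0, -3)) = 1
Stationarity residual: grad f(x) + sum_i lambda_i a_i = (0, 0)
  -> stationarity OK
Primal feasibility (all g_i <= 0): FAILS
Dual feasibility (all lambda_i >= 0): OK
Complementary slackness (lambda_i * g_i(x) = 0 for all i): OK

Verdict: the first failing condition is primal_feasibility -> primal.

primal


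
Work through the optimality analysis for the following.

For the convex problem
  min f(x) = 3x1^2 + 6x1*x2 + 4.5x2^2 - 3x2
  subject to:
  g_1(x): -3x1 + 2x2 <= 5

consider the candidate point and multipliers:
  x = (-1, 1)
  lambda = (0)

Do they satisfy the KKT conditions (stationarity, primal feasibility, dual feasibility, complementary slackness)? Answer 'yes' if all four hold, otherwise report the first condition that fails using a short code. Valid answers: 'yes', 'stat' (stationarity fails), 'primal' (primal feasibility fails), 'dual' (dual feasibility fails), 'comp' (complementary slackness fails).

Gradient of f: grad f(x) = Q x + c = (0, 0)
Constraint values g_i(x) = a_i^T x - b_i:
  g_1((-1, 1)) = 0
Stationarity residual: grad f(x) + sum_i lambda_i a_i = (0, 0)
  -> stationarity OK
Primal feasibility (all g_i <= 0): OK
Dual feasibility (all lambda_i >= 0): OK
Complementary slackness (lambda_i * g_i(x) = 0 for all i): OK

Verdict: yes, KKT holds.

yes


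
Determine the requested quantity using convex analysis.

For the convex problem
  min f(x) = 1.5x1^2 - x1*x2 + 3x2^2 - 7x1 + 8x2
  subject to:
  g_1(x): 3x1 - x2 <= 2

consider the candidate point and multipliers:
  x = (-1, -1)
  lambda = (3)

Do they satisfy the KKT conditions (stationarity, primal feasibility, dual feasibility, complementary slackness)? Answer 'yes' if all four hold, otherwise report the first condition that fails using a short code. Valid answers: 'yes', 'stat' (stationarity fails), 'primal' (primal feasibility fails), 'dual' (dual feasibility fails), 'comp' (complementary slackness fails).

Gradient of f: grad f(x) = Q x + c = (-9, 3)
Constraint values g_i(x) = a_i^T x - b_i:
  g_1((-1, -1)) = -4
Stationarity residual: grad f(x) + sum_i lambda_i a_i = (0, 0)
  -> stationarity OK
Primal feasibility (all g_i <= 0): OK
Dual feasibility (all lambda_i >= 0): OK
Complementary slackness (lambda_i * g_i(x) = 0 for all i): FAILS

Verdict: the first failing condition is complementary_slackness -> comp.

comp


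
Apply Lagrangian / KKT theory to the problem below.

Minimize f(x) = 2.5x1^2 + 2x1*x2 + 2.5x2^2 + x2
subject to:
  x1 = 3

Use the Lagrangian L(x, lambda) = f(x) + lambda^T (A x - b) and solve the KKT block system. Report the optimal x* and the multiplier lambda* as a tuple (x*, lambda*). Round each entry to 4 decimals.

Form the Lagrangian:
  L(x, lambda) = (1/2) x^T Q x + c^T x + lambda^T (A x - b)
Stationarity (grad_x L = 0): Q x + c + A^T lambda = 0.
Primal feasibility: A x = b.

This gives the KKT block system:
  [ Q   A^T ] [ x     ]   [-c ]
  [ A    0  ] [ lambda ] = [ b ]

Solving the linear system:
  x*      = (3, -1.4)
  lambda* = (-12.2)
  f(x*)   = 17.6

x* = (3, -1.4), lambda* = (-12.2)


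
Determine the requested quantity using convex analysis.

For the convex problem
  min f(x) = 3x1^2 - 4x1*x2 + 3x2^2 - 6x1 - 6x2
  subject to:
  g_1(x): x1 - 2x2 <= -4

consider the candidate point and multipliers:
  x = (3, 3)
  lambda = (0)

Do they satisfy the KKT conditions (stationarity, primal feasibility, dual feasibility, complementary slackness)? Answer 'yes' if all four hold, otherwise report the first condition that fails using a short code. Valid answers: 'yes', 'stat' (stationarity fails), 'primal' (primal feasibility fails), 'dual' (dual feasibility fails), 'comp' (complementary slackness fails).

Gradient of f: grad f(x) = Q x + c = (0, 0)
Constraint values g_i(x) = a_i^T x - b_i:
  g_1((3, 3)) = 1
Stationarity residual: grad f(x) + sum_i lambda_i a_i = (0, 0)
  -> stationarity OK
Primal feasibility (all g_i <= 0): FAILS
Dual feasibility (all lambda_i >= 0): OK
Complementary slackness (lambda_i * g_i(x) = 0 for all i): OK

Verdict: the first failing condition is primal_feasibility -> primal.

primal


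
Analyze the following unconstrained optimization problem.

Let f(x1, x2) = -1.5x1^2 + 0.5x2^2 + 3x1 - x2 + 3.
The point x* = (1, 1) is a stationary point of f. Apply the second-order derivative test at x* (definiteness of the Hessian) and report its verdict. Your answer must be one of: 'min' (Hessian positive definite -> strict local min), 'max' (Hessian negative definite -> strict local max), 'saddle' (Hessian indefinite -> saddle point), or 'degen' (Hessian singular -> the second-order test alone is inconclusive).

Compute the Hessian H = grad^2 f:
  H = [[-3, 0], [0, 1]]
Verify stationarity: grad f(x*) = H x* + g = (0, 0).
Eigenvalues of H: -3, 1.
Eigenvalues have mixed signs, so H is indefinite -> x* is a saddle point.

saddle


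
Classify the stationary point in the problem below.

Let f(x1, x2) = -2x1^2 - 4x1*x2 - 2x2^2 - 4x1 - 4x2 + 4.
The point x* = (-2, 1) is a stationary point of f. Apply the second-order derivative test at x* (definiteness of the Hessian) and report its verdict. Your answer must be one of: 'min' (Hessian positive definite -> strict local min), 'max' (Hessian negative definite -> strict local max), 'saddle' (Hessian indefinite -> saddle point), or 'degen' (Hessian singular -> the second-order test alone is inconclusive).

Compute the Hessian H = grad^2 f:
  H = [[-4, -4], [-4, -4]]
Verify stationarity: grad f(x*) = H x* + g = (0, 0).
Eigenvalues of H: -8, 0.
H has a zero eigenvalue (singular; negative semidefinite but not definite), so H is neither positive definite, negative definite, nor indefinite. The second-order test alone is inconclusive -> degen.
(Indeed, f is constant along the null direction of H through x*, so x* is not a strict local extremum.)

degen


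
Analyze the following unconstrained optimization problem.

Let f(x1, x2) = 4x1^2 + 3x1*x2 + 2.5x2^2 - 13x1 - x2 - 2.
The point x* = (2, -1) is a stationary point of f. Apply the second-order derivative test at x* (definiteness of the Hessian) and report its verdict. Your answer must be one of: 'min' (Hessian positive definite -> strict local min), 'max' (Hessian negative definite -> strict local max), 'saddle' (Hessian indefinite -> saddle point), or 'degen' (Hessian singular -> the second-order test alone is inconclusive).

Compute the Hessian H = grad^2 f:
  H = [[8, 3], [3, 5]]
Verify stationarity: grad f(x*) = H x* + g = (0, 0).
Eigenvalues of H: 3.1459, 9.8541.
Both eigenvalues > 0, so H is positive definite -> x* is a strict local min.

min


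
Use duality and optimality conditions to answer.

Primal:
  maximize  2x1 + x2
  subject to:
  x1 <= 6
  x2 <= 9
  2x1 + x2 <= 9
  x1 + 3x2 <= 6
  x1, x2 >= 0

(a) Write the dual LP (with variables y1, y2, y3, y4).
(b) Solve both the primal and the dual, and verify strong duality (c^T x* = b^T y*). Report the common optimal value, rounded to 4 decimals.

The standard primal-dual pair for 'max c^T x s.t. A x <= b, x >= 0' is:
  Dual:  min b^T y  s.t.  A^T y >= c,  y >= 0.

So the dual LP is:
  minimize  6y1 + 9y2 + 9y3 + 6y4
  subject to:
    y1 + 2y3 + y4 >= 2
    y2 + y3 + 3y4 >= 1
    y1, y2, y3, y4 >= 0

Solving the primal: x* = (4.2, 0.6).
  primal value c^T x* = 9.
Solving the dual: y* = (0, 0, 1, 0).
  dual value b^T y* = 9.
Strong duality: c^T x* = b^T y*. Confirmed.

9


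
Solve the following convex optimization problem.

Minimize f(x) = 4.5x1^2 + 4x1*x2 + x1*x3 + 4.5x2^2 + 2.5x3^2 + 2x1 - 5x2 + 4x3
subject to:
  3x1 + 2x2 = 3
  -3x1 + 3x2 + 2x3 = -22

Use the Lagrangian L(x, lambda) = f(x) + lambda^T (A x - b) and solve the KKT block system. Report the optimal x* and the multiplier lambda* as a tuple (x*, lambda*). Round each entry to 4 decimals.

Form the Lagrangian:
  L(x, lambda) = (1/2) x^T Q x + c^T x + lambda^T (A x - b)
Stationarity (grad_x L = 0): Q x + c + A^T lambda = 0.
Primal feasibility: A x = b.

This gives the KKT block system:
  [ Q   A^T ] [ x     ]   [-c ]
  [ A    0  ] [ lambda ] = [ b ]

Solving the linear system:
  x*      = (2.645, -2.4675, -3.3314)
  lambda* = (0.8047, 5.0059)
  f(x*)   = 56.0089

x* = (2.645, -2.4675, -3.3314), lambda* = (0.8047, 5.0059)


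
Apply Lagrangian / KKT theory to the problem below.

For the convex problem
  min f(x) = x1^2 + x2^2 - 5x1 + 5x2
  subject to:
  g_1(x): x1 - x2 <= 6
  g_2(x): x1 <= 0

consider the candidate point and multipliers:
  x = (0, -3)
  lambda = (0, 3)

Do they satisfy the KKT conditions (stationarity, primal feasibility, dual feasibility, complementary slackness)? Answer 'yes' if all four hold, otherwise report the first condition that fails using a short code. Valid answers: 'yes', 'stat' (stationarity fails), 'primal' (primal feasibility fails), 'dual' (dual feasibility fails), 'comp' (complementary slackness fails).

Gradient of f: grad f(x) = Q x + c = (-5, -1)
Constraint values g_i(x) = a_i^T x - b_i:
  g_1((0, -3)) = -3
  g_2((0, -3)) = 0
Stationarity residual: grad f(x) + sum_i lambda_i a_i = (-2, -1)
  -> stationarity FAILS
Primal feasibility (all g_i <= 0): OK
Dual feasibility (all lambda_i >= 0): OK
Complementary slackness (lambda_i * g_i(x) = 0 for all i): OK

Verdict: the first failing condition is stationarity -> stat.

stat


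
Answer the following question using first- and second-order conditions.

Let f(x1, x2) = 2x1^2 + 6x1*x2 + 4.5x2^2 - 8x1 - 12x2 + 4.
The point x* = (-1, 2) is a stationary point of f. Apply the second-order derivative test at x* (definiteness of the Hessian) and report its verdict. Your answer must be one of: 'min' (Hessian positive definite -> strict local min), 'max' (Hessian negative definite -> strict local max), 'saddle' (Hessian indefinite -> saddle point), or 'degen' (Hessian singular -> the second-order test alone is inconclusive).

Compute the Hessian H = grad^2 f:
  H = [[4, 6], [6, 9]]
Verify stationarity: grad f(x*) = H x* + g = (0, 0).
Eigenvalues of H: 0, 13.
H has a zero eigenvalue (singular; positive semidefinite but not definite), so H is neither positive definite, negative definite, nor indefinite. The second-order test alone is inconclusive -> degen.
(Indeed, f is constant along the null direction of H through x*, so x* is not a strict local extremum.)

degen


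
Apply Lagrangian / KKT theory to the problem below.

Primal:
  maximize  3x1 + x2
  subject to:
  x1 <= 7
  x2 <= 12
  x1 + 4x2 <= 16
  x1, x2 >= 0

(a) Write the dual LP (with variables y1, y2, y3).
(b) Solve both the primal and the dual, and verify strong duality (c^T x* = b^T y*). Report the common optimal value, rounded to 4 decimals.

The standard primal-dual pair for 'max c^T x s.t. A x <= b, x >= 0' is:
  Dual:  min b^T y  s.t.  A^T y >= c,  y >= 0.

So the dual LP is:
  minimize  7y1 + 12y2 + 16y3
  subject to:
    y1 + y3 >= 3
    y2 + 4y3 >= 1
    y1, y2, y3 >= 0

Solving the primal: x* = (7, 2.25).
  primal value c^T x* = 23.25.
Solving the dual: y* = (2.75, 0, 0.25).
  dual value b^T y* = 23.25.
Strong duality: c^T x* = b^T y*. Confirmed.

23.25


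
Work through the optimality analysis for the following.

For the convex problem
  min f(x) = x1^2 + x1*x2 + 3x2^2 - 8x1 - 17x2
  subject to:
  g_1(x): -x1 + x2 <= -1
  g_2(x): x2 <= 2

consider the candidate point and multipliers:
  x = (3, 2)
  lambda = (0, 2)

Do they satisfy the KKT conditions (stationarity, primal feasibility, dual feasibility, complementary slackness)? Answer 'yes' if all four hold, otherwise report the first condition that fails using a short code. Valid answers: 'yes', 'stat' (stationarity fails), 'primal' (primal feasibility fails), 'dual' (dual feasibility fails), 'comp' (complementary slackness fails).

Gradient of f: grad f(x) = Q x + c = (0, -2)
Constraint values g_i(x) = a_i^T x - b_i:
  g_1((3, 2)) = 0
  g_2((3, 2)) = 0
Stationarity residual: grad f(x) + sum_i lambda_i a_i = (0, 0)
  -> stationarity OK
Primal feasibility (all g_i <= 0): OK
Dual feasibility (all lambda_i >= 0): OK
Complementary slackness (lambda_i * g_i(x) = 0 for all i): OK

Verdict: yes, KKT holds.

yes


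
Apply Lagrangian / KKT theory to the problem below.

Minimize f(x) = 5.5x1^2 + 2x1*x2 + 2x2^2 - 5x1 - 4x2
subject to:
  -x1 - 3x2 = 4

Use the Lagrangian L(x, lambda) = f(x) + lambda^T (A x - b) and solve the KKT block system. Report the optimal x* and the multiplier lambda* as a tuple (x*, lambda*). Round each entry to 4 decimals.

Form the Lagrangian:
  L(x, lambda) = (1/2) x^T Q x + c^T x + lambda^T (A x - b)
Stationarity (grad_x L = 0): Q x + c + A^T lambda = 0.
Primal feasibility: A x = b.

This gives the KKT block system:
  [ Q   A^T ] [ x     ]   [-c ]
  [ A    0  ] [ lambda ] = [ b ]

Solving the linear system:
  x*      = (0.4505, -1.4835)
  lambda* = (-3.011)
  f(x*)   = 7.8626

x* = (0.4505, -1.4835), lambda* = (-3.011)


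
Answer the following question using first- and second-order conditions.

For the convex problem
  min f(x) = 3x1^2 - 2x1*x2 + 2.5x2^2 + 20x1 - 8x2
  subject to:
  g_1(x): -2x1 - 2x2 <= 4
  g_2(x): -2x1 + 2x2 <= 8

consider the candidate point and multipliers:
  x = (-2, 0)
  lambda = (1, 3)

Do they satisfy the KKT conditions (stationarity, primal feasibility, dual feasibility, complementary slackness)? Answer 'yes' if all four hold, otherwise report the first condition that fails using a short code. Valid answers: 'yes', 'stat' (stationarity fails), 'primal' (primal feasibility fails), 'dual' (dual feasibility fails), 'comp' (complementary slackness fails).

Gradient of f: grad f(x) = Q x + c = (8, -4)
Constraint values g_i(x) = a_i^T x - b_i:
  g_1((-2, 0)) = 0
  g_2((-2, 0)) = -4
Stationarity residual: grad f(x) + sum_i lambda_i a_i = (0, 0)
  -> stationarity OK
Primal feasibility (all g_i <= 0): OK
Dual feasibility (all lambda_i >= 0): OK
Complementary slackness (lambda_i * g_i(x) = 0 for all i): FAILS

Verdict: the first failing condition is complementary_slackness -> comp.

comp


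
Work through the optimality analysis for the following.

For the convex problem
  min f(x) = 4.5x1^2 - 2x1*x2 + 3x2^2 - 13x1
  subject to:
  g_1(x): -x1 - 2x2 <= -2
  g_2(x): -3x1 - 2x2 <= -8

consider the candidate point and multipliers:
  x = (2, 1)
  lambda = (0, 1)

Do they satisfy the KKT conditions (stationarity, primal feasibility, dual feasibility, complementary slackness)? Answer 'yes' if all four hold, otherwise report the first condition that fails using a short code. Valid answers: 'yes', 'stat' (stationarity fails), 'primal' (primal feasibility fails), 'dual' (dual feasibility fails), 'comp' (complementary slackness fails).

Gradient of f: grad f(x) = Q x + c = (3, 2)
Constraint values g_i(x) = a_i^T x - b_i:
  g_1((2, 1)) = -2
  g_2((2, 1)) = 0
Stationarity residual: grad f(x) + sum_i lambda_i a_i = (0, 0)
  -> stationarity OK
Primal feasibility (all g_i <= 0): OK
Dual feasibility (all lambda_i >= 0): OK
Complementary slackness (lambda_i * g_i(x) = 0 for all i): OK

Verdict: yes, KKT holds.

yes


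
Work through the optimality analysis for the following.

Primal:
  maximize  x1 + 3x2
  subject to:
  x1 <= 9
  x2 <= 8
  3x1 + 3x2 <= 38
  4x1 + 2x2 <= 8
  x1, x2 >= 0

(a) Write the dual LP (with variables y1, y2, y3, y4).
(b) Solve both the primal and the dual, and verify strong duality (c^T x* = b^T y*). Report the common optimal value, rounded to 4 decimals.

The standard primal-dual pair for 'max c^T x s.t. A x <= b, x >= 0' is:
  Dual:  min b^T y  s.t.  A^T y >= c,  y >= 0.

So the dual LP is:
  minimize  9y1 + 8y2 + 38y3 + 8y4
  subject to:
    y1 + 3y3 + 4y4 >= 1
    y2 + 3y3 + 2y4 >= 3
    y1, y2, y3, y4 >= 0

Solving the primal: x* = (0, 4).
  primal value c^T x* = 12.
Solving the dual: y* = (0, 0, 0, 1.5).
  dual value b^T y* = 12.
Strong duality: c^T x* = b^T y*. Confirmed.

12


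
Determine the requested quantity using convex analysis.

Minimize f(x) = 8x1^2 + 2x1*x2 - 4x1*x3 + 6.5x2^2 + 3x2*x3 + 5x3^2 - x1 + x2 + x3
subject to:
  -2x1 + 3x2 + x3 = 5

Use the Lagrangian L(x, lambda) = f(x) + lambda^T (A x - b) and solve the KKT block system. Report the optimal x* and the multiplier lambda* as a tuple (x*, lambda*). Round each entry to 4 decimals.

Form the Lagrangian:
  L(x, lambda) = (1/2) x^T Q x + c^T x + lambda^T (A x - b)
Stationarity (grad_x L = 0): Q x + c + A^T lambda = 0.
Primal feasibility: A x = b.

This gives the KKT block system:
  [ Q   A^T ] [ x     ]   [-c ]
  [ A    0  ] [ lambda ] = [ b ]

Solving the linear system:
  x*      = (-0.7806, 1.2444, -0.2944)
  lambda* = (-4.9111)
  f(x*)   = 13.1431

x* = (-0.7806, 1.2444, -0.2944), lambda* = (-4.9111)


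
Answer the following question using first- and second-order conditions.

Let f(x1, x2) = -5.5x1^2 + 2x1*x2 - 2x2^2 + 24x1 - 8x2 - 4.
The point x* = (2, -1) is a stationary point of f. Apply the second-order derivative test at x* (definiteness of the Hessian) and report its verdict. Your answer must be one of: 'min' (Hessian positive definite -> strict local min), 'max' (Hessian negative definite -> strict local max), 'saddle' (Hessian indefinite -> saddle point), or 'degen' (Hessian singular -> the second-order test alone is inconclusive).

Compute the Hessian H = grad^2 f:
  H = [[-11, 2], [2, -4]]
Verify stationarity: grad f(x*) = H x* + g = (0, 0).
Eigenvalues of H: -11.5311, -3.4689.
Both eigenvalues < 0, so H is negative definite -> x* is a strict local max.

max


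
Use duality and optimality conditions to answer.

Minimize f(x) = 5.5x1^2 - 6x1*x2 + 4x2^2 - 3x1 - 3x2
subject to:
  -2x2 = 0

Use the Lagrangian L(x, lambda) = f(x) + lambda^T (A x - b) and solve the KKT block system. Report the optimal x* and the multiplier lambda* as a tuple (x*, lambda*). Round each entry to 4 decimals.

Form the Lagrangian:
  L(x, lambda) = (1/2) x^T Q x + c^T x + lambda^T (A x - b)
Stationarity (grad_x L = 0): Q x + c + A^T lambda = 0.
Primal feasibility: A x = b.

This gives the KKT block system:
  [ Q   A^T ] [ x     ]   [-c ]
  [ A    0  ] [ lambda ] = [ b ]

Solving the linear system:
  x*      = (0.2727, 0)
  lambda* = (-2.3182)
  f(x*)   = -0.4091

x* = (0.2727, 0), lambda* = (-2.3182)


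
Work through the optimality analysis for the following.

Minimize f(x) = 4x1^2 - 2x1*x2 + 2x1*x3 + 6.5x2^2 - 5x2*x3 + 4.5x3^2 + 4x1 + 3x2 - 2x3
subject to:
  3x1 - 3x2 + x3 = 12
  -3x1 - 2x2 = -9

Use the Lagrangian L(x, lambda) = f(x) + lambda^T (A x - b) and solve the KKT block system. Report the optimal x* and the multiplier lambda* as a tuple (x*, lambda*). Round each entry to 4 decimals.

Form the Lagrangian:
  L(x, lambda) = (1/2) x^T Q x + c^T x + lambda^T (A x - b)
Stationarity (grad_x L = 0): Q x + c + A^T lambda = 0.
Primal feasibility: A x = b.

This gives the KKT block system:
  [ Q   A^T ] [ x     ]   [-c ]
  [ A    0  ] [ lambda ] = [ b ]

Solving the linear system:
  x*      = (3.4214, -0.6321, -0.1603)
  lambda* = (-6.5602, 4.2113)
  f(x*)   = 64.367

x* = (3.4214, -0.6321, -0.1603), lambda* = (-6.5602, 4.2113)


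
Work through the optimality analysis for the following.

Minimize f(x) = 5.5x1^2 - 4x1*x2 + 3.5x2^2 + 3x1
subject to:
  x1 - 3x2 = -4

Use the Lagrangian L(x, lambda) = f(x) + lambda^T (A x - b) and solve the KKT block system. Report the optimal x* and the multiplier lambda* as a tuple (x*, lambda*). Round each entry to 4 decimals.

Form the Lagrangian:
  L(x, lambda) = (1/2) x^T Q x + c^T x + lambda^T (A x - b)
Stationarity (grad_x L = 0): Q x + c + A^T lambda = 0.
Primal feasibility: A x = b.

This gives the KKT block system:
  [ Q   A^T ] [ x     ]   [-c ]
  [ A    0  ] [ lambda ] = [ b ]

Solving the linear system:
  x*      = (-0.0854, 1.3049)
  lambda* = (3.1585)
  f(x*)   = 6.189

x* = (-0.0854, 1.3049), lambda* = (3.1585)


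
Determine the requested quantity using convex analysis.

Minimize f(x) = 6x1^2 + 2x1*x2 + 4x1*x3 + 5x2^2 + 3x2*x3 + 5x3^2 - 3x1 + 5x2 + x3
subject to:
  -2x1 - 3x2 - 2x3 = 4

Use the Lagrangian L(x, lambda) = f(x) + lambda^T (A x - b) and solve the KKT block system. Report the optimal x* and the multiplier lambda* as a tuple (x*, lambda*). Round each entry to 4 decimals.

Form the Lagrangian:
  L(x, lambda) = (1/2) x^T Q x + c^T x + lambda^T (A x - b)
Stationarity (grad_x L = 0): Q x + c + A^T lambda = 0.
Primal feasibility: A x = b.

This gives the KKT block system:
  [ Q   A^T ] [ x     ]   [-c ]
  [ A    0  ] [ lambda ] = [ b ]

Solving the linear system:
  x*      = (0.1208, -1.2113, -0.3038)
  lambda* = (-2.5943)
  f(x*)   = 1.8274

x* = (0.1208, -1.2113, -0.3038), lambda* = (-2.5943)


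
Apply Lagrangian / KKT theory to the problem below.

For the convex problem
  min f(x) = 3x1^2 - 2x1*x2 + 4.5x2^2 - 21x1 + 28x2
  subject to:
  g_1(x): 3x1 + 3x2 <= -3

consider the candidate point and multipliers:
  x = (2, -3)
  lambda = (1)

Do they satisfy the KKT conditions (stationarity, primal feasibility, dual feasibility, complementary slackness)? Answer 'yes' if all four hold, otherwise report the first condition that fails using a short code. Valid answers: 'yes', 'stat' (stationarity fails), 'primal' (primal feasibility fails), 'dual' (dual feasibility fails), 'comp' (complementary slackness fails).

Gradient of f: grad f(x) = Q x + c = (-3, -3)
Constraint values g_i(x) = a_i^T x - b_i:
  g_1((2, -3)) = 0
Stationarity residual: grad f(x) + sum_i lambda_i a_i = (0, 0)
  -> stationarity OK
Primal feasibility (all g_i <= 0): OK
Dual feasibility (all lambda_i >= 0): OK
Complementary slackness (lambda_i * g_i(x) = 0 for all i): OK

Verdict: yes, KKT holds.

yes


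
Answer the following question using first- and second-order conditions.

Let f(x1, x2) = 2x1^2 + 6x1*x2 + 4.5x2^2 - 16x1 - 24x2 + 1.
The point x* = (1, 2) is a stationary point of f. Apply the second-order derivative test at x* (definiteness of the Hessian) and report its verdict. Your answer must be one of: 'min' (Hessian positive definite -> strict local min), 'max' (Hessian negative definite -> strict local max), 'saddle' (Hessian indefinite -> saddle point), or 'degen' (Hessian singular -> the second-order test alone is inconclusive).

Compute the Hessian H = grad^2 f:
  H = [[4, 6], [6, 9]]
Verify stationarity: grad f(x*) = H x* + g = (0, 0).
Eigenvalues of H: 0, 13.
H has a zero eigenvalue (singular; positive semidefinite but not definite), so H is neither positive definite, negative definite, nor indefinite. The second-order test alone is inconclusive -> degen.
(Indeed, f is constant along the null direction of H through x*, so x* is not a strict local extremum.)

degen


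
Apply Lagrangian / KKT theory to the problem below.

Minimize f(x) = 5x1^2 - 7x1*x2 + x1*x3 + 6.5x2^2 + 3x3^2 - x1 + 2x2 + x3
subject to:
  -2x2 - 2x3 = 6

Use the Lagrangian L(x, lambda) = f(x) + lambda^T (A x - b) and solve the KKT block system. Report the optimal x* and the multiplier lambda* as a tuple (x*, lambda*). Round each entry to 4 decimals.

Form the Lagrangian:
  L(x, lambda) = (1/2) x^T Q x + c^T x + lambda^T (A x - b)
Stationarity (grad_x L = 0): Q x + c + A^T lambda = 0.
Primal feasibility: A x = b.

This gives the KKT block system:
  [ Q   A^T ] [ x     ]   [-c ]
  [ A    0  ] [ lambda ] = [ b ]

Solving the linear system:
  x*      = (-0.6032, -1.254, -1.746)
  lambda* = (-5.0397)
  f(x*)   = 13.2937

x* = (-0.6032, -1.254, -1.746), lambda* = (-5.0397)


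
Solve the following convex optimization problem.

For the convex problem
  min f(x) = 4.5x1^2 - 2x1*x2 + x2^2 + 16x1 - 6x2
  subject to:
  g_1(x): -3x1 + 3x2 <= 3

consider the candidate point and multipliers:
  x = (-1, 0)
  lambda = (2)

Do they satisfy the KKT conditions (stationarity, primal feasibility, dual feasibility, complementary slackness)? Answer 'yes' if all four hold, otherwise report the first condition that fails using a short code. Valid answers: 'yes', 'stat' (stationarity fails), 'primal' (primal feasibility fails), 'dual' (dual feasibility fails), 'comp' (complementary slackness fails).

Gradient of f: grad f(x) = Q x + c = (7, -4)
Constraint values g_i(x) = a_i^T x - b_i:
  g_1((-1, 0)) = 0
Stationarity residual: grad f(x) + sum_i lambda_i a_i = (1, 2)
  -> stationarity FAILS
Primal feasibility (all g_i <= 0): OK
Dual feasibility (all lambda_i >= 0): OK
Complementary slackness (lambda_i * g_i(x) = 0 for all i): OK

Verdict: the first failing condition is stationarity -> stat.

stat


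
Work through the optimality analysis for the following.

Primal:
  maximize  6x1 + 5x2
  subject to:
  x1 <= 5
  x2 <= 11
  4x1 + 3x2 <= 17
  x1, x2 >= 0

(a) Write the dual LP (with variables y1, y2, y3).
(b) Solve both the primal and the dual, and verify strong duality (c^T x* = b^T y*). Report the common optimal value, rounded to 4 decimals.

The standard primal-dual pair for 'max c^T x s.t. A x <= b, x >= 0' is:
  Dual:  min b^T y  s.t.  A^T y >= c,  y >= 0.

So the dual LP is:
  minimize  5y1 + 11y2 + 17y3
  subject to:
    y1 + 4y3 >= 6
    y2 + 3y3 >= 5
    y1, y2, y3 >= 0

Solving the primal: x* = (0, 5.6667).
  primal value c^T x* = 28.3333.
Solving the dual: y* = (0, 0, 1.6667).
  dual value b^T y* = 28.3333.
Strong duality: c^T x* = b^T y*. Confirmed.

28.3333


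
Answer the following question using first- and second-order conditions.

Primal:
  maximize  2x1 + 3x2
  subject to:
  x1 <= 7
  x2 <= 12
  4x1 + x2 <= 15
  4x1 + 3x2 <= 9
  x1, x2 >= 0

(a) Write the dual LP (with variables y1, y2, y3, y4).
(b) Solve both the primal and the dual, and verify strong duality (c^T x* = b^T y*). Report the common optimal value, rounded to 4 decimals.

The standard primal-dual pair for 'max c^T x s.t. A x <= b, x >= 0' is:
  Dual:  min b^T y  s.t.  A^T y >= c,  y >= 0.

So the dual LP is:
  minimize  7y1 + 12y2 + 15y3 + 9y4
  subject to:
    y1 + 4y3 + 4y4 >= 2
    y2 + y3 + 3y4 >= 3
    y1, y2, y3, y4 >= 0

Solving the primal: x* = (0, 3).
  primal value c^T x* = 9.
Solving the dual: y* = (0, 0, 0, 1).
  dual value b^T y* = 9.
Strong duality: c^T x* = b^T y*. Confirmed.

9


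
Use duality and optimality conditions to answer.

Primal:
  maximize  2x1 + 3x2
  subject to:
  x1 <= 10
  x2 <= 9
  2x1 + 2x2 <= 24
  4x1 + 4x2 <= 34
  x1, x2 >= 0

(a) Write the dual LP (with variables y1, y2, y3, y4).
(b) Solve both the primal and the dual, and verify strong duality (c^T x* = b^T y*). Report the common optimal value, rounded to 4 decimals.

The standard primal-dual pair for 'max c^T x s.t. A x <= b, x >= 0' is:
  Dual:  min b^T y  s.t.  A^T y >= c,  y >= 0.

So the dual LP is:
  minimize  10y1 + 9y2 + 24y3 + 34y4
  subject to:
    y1 + 2y3 + 4y4 >= 2
    y2 + 2y3 + 4y4 >= 3
    y1, y2, y3, y4 >= 0

Solving the primal: x* = (0, 8.5).
  primal value c^T x* = 25.5.
Solving the dual: y* = (0, 0, 0, 0.75).
  dual value b^T y* = 25.5.
Strong duality: c^T x* = b^T y*. Confirmed.

25.5


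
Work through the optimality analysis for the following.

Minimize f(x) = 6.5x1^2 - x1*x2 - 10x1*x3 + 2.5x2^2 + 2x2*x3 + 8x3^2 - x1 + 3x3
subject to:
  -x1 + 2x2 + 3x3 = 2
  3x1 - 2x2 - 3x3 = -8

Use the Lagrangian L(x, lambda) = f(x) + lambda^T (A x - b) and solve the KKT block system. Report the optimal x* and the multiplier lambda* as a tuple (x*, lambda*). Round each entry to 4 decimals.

Form the Lagrangian:
  L(x, lambda) = (1/2) x^T Q x + c^T x + lambda^T (A x - b)
Stationarity (grad_x L = 0): Q x + c + A^T lambda = 0.
Primal feasibility: A x = b.

This gives the KKT block system:
  [ Q   A^T ] [ x     ]   [-c ]
  [ A    0  ] [ lambda ] = [ b ]

Solving the linear system:
  x*      = (-3, 1.7059, -1.4706)
  lambda* = (7.0588, 11.3529)
  f(x*)   = 37.6471

x* = (-3, 1.7059, -1.4706), lambda* = (7.0588, 11.3529)


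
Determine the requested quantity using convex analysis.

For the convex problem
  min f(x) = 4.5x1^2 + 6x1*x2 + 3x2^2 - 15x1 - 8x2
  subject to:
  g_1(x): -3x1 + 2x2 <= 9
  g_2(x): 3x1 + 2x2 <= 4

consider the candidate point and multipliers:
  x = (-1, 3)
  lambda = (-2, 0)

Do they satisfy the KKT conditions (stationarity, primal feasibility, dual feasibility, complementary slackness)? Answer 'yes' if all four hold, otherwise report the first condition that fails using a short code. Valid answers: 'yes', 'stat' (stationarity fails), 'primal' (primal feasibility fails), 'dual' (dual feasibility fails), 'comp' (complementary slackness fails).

Gradient of f: grad f(x) = Q x + c = (-6, 4)
Constraint values g_i(x) = a_i^T x - b_i:
  g_1((-1, 3)) = 0
  g_2((-1, 3)) = -1
Stationarity residual: grad f(x) + sum_i lambda_i a_i = (0, 0)
  -> stationarity OK
Primal feasibility (all g_i <= 0): OK
Dual feasibility (all lambda_i >= 0): FAILS
Complementary slackness (lambda_i * g_i(x) = 0 for all i): OK

Verdict: the first failing condition is dual_feasibility -> dual.

dual


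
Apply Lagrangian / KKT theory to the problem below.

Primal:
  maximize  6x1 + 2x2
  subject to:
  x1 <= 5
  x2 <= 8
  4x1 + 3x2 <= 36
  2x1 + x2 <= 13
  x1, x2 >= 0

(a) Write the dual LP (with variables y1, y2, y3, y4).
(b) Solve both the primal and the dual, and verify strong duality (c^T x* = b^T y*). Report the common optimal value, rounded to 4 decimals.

The standard primal-dual pair for 'max c^T x s.t. A x <= b, x >= 0' is:
  Dual:  min b^T y  s.t.  A^T y >= c,  y >= 0.

So the dual LP is:
  minimize  5y1 + 8y2 + 36y3 + 13y4
  subject to:
    y1 + 4y3 + 2y4 >= 6
    y2 + 3y3 + y4 >= 2
    y1, y2, y3, y4 >= 0

Solving the primal: x* = (5, 3).
  primal value c^T x* = 36.
Solving the dual: y* = (2, 0, 0, 2).
  dual value b^T y* = 36.
Strong duality: c^T x* = b^T y*. Confirmed.

36


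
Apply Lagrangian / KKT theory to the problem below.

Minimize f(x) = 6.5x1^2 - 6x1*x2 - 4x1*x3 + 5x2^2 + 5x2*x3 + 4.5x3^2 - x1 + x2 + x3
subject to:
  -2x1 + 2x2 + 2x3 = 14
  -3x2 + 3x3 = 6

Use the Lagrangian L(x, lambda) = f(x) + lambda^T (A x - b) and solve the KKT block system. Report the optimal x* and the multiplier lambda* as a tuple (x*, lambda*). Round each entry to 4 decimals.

Form the Lagrangian:
  L(x, lambda) = (1/2) x^T Q x + c^T x + lambda^T (A x - b)
Stationarity (grad_x L = 0): Q x + c + A^T lambda = 0.
Primal feasibility: A x = b.

This gives the KKT block system:
  [ Q   A^T ] [ x     ]   [-c ]
  [ A    0  ] [ lambda ] = [ b ]

Solving the linear system:
  x*      = (-1.6829, 1.6585, 3.6585)
  lambda* = (-23.7317, -0.4959)
  f(x*)   = 171.1098

x* = (-1.6829, 1.6585, 3.6585), lambda* = (-23.7317, -0.4959)
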